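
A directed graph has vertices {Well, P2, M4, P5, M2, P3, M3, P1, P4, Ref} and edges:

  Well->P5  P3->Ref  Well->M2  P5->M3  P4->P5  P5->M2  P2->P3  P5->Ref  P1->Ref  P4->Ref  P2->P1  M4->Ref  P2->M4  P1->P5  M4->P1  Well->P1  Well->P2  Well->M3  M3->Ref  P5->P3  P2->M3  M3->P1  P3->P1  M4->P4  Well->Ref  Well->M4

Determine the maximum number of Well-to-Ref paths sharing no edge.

6

Assign every edge capacity 1; by Menger, the answer equals the max flow.
Path Well→Ref (+1); total 1.
Path Well→M4→Ref (+1); total 2.
Path Well→P5→Ref (+1); total 3.
Path Well→M3→Ref (+1); total 4.
Path Well→P1→Ref (+1); total 5.
Path Well→P2→P3→Ref (+1); total 6.
No residual Well→Ref path; max flow = 6.
Certifying cut of size 6: {Well→M3, Well→M4, Well→P1, Well→P2, Well→P5, Well→Ref}.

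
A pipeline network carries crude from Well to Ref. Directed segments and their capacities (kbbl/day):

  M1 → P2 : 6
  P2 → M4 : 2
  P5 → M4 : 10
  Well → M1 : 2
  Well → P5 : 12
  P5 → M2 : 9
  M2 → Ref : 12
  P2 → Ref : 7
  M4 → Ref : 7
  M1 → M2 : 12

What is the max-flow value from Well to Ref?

14

Augment Well→P5→M2→Ref: bottleneck 9, flow now 9.
Augment Well→P5→M4→Ref: bottleneck 3, flow now 12.
Augment Well→M1→P2→Ref: bottleneck 2, flow now 14.
No augmenting path remains; maximum flow = 14.
In the residual graph, reachable from Well: {Well}.
Min-cut edges: Well→P5 (12), Well→M1 (2); capacity 12 + 2 = 14.
This cut is saturated, so no flow can exceed 14.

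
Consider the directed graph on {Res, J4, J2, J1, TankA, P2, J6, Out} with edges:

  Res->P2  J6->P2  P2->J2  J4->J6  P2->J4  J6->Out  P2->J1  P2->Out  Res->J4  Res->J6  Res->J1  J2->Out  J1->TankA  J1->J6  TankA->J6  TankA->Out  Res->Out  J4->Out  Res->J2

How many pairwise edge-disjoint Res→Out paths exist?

6

Assign every edge capacity 1; by Menger, the answer equals the max flow.
Path Res→Out (+1); total 1.
Path Res→J4→Out (+1); total 2.
Path Res→J2→Out (+1); total 3.
Path Res→P2→Out (+1); total 4.
Path Res→J6→Out (+1); total 5.
Path Res→J1→TankA→Out (+1); total 6.
No residual Res→Out path; max flow = 6.
Certifying cut of size 6: {Res→J1, Res→J2, Res→J4, Res→J6, Res→Out, Res→P2}.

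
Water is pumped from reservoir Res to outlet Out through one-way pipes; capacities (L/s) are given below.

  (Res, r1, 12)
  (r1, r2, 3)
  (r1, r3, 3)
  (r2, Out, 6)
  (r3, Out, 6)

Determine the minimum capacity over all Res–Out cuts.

Augment Res→r1→r2→Out: bottleneck 3, flow now 3.
Augment Res→r1→r3→Out: bottleneck 3, flow now 6.
No augmenting path remains; maximum flow = 6.
By max-flow min-cut, the minimum cut capacity equals the max flow.
In the residual graph, reachable from Res: {Res, r1}.
Min-cut edges: r1→r2 (3), r1→r3 (3); capacity 3 + 3 = 6.

6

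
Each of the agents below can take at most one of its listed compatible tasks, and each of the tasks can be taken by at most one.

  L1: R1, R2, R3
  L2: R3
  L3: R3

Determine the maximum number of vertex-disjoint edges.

Unit-capacity flow: source→left, listed edges, right→sink; max matching = max flow.
Augmenting path L1→R1 (+1); matched 1.
Augmenting path L2→R3 (+1); matched 2.
No augmenting path remains; maximum matching = 2.
König certificate: {L1, R3} is a vertex cover of size 2 (every listed pair touches it), so no matching can be larger.

2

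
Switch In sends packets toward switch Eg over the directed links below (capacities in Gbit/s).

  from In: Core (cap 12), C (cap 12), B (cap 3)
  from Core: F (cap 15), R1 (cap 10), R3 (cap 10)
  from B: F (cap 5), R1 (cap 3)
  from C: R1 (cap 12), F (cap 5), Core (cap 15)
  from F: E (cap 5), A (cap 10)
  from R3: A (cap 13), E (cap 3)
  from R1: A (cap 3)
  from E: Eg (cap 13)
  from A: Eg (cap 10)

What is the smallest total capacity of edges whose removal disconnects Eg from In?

18

Augment In→Core→F→E→Eg: bottleneck 5, flow now 5.
Augment In→Core→F→A→Eg: bottleneck 7, flow now 12.
Augment In→B→F→A→Eg: bottleneck 3, flow now 15.
Augment In→C→Core→R3→E→Eg: bottleneck 3, flow now 18.
No augmenting path remains; maximum flow = 18.
By max-flow min-cut, the minimum cut capacity equals the max flow.
In the residual graph, reachable from In: {In, Core, B, C, F, R3, R1, A}.
Min-cut edges: F→E (5), R3→E (3), A→Eg (10); capacity 5 + 3 + 10 = 18.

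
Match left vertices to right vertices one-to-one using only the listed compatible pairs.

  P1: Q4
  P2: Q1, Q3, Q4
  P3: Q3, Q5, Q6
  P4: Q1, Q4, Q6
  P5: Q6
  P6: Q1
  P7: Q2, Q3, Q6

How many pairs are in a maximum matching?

6

Unit-capacity flow: source→left, listed edges, right→sink; max matching = max flow.
Augmenting path P1→Q4 (+1); matched 1.
Augmenting path P2→Q1 (+1); matched 2.
Augmenting path P3→Q3 (+1); matched 3.
Augmenting path P4→Q6 (+1); matched 4.
Augmenting path P7→Q2 (+1); matched 5.
Augmenting path P6→Q1→P2→Q3→P3→Q5 (+1); matched 6.
No augmenting path remains; maximum matching = 6.
König certificate: {P2, P3, P7, Q1, Q4, Q6} is a vertex cover of size 6 (every listed pair touches it), so no matching can be larger.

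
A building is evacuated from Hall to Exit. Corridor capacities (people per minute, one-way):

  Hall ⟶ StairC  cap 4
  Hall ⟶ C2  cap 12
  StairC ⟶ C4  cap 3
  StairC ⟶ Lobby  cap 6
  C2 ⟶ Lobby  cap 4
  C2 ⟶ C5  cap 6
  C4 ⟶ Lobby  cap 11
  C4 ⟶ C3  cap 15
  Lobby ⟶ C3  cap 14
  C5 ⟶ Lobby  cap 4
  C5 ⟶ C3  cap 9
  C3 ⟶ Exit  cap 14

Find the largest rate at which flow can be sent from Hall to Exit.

14

Augment Hall→StairC→C4→C3→Exit: bottleneck 3, flow now 3.
Augment Hall→StairC→Lobby→C3→Exit: bottleneck 1, flow now 4.
Augment Hall→C2→Lobby→C3→Exit: bottleneck 4, flow now 8.
Augment Hall→C2→C5→C3→Exit: bottleneck 6, flow now 14.
No augmenting path remains; maximum flow = 14.
In the residual graph, reachable from Hall: {Hall, C2}.
Min-cut edges: Hall→StairC (4), C2→Lobby (4), C2→C5 (6); capacity 4 + 4 + 6 = 14.
This cut is saturated, so no flow can exceed 14.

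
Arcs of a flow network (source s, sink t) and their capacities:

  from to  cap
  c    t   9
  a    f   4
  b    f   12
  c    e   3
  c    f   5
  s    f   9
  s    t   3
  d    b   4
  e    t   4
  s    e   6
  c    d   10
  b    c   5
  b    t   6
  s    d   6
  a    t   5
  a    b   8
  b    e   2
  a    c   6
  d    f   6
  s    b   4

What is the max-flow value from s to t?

15

Augment s→t: bottleneck 3, flow now 3.
Augment s→b→t: bottleneck 4, flow now 7.
Augment s→e→t: bottleneck 4, flow now 11.
Augment s→d→b→t: bottleneck 2, flow now 13.
Augment s→d→b→c→t: bottleneck 2, flow now 15.
No augmenting path remains; maximum flow = 15.
In the residual graph, reachable from s: {s, d, e, f}.
Min-cut edges: s→b (4), s→t (3), d→b (4), e→t (4); capacity 4 + 3 + 4 + 4 = 15.
This cut is saturated, so no flow can exceed 15.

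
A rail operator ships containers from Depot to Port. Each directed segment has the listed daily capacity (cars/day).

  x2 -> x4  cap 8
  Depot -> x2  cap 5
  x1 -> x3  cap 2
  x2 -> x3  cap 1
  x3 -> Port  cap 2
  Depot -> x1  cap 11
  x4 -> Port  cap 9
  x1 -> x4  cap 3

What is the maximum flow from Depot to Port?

10

Augment Depot→x1→x3→Port: bottleneck 2, flow now 2.
Augment Depot→x1→x4→Port: bottleneck 3, flow now 5.
Augment Depot→x2→x4→Port: bottleneck 5, flow now 10.
No augmenting path remains; maximum flow = 10.
In the residual graph, reachable from Depot: {Depot, x1}.
Min-cut edges: Depot→x2 (5), x1→x3 (2), x1→x4 (3); capacity 5 + 2 + 3 = 10.
This cut is saturated, so no flow can exceed 10.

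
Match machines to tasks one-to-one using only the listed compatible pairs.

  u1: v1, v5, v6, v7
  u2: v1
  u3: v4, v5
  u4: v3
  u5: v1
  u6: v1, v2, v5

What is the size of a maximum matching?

Unit-capacity flow: source→left, listed edges, right→sink; max matching = max flow.
Augmenting path u1→v1 (+1); matched 1.
Augmenting path u3→v4 (+1); matched 2.
Augmenting path u4→v3 (+1); matched 3.
Augmenting path u6→v2 (+1); matched 4.
Augmenting path u2→v1→u1→v5 (+1); matched 5.
No augmenting path remains; maximum matching = 5.
König certificate: {u1, u3, u4, u6, v1} is a vertex cover of size 5 (every listed pair touches it), so no matching can be larger.

5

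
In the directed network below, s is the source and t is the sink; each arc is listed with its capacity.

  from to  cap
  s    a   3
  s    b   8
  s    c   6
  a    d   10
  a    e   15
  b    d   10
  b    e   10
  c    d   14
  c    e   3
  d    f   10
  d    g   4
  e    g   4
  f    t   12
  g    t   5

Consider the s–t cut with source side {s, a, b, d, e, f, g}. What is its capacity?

23

Edges leaving {s, a, b, d, e, f, g}: s→c (6), f→t (12), g→t (5).
Cut capacity = 6 + 12 + 5 = 23.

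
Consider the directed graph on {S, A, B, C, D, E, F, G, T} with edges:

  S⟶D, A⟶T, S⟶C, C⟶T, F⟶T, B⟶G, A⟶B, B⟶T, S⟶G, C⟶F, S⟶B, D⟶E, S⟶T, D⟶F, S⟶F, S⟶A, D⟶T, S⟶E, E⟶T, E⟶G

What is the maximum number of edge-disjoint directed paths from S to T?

Assign every edge capacity 1; by Menger, the answer equals the max flow.
Path S→T (+1); total 1.
Path S→A→T (+1); total 2.
Path S→B→T (+1); total 3.
Path S→C→T (+1); total 4.
Path S→D→T (+1); total 5.
Path S→E→T (+1); total 6.
Path S→F→T (+1); total 7.
No residual S→T path; max flow = 7.
Certifying cut of size 7: {S→A, S→B, S→C, S→D, S→E, S→F, S→T}.

7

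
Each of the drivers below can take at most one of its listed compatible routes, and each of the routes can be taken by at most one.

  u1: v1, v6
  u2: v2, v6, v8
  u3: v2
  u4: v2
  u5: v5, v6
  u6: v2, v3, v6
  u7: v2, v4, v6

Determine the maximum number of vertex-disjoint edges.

6

Unit-capacity flow: source→left, listed edges, right→sink; max matching = max flow.
Augmenting path u1→v1 (+1); matched 1.
Augmenting path u2→v2 (+1); matched 2.
Augmenting path u5→v5 (+1); matched 3.
Augmenting path u6→v3 (+1); matched 4.
Augmenting path u7→v4 (+1); matched 5.
Augmenting path u3→v2→u2→v6 (+1); matched 6.
No augmenting path remains; maximum matching = 6.
König certificate: {u1, u2, u5, u6, u7, v2} is a vertex cover of size 6 (every listed pair touches it), so no matching can be larger.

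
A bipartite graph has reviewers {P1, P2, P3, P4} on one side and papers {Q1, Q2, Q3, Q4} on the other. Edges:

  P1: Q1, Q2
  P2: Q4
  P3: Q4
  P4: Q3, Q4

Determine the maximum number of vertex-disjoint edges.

Unit-capacity flow: source→left, listed edges, right→sink; max matching = max flow.
Augmenting path P1→Q1 (+1); matched 1.
Augmenting path P2→Q4 (+1); matched 2.
Augmenting path P4→Q3 (+1); matched 3.
No augmenting path remains; maximum matching = 3.
König certificate: {P1, P4, Q4} is a vertex cover of size 3 (every listed pair touches it), so no matching can be larger.

3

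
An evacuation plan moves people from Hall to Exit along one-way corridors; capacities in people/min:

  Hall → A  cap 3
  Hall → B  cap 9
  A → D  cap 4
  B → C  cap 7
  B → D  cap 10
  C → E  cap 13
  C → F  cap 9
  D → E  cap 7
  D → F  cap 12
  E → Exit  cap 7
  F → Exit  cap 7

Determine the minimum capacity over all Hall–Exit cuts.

12

Augment Hall→A→D→E→Exit: bottleneck 3, flow now 3.
Augment Hall→B→C→E→Exit: bottleneck 4, flow now 7.
Augment Hall→B→C→F→Exit: bottleneck 3, flow now 10.
Augment Hall→B→D→F→Exit: bottleneck 2, flow now 12.
No augmenting path remains; maximum flow = 12.
By max-flow min-cut, the minimum cut capacity equals the max flow.
In the residual graph, reachable from Hall: {Hall}.
Min-cut edges: Hall→A (3), Hall→B (9); capacity 3 + 9 = 12.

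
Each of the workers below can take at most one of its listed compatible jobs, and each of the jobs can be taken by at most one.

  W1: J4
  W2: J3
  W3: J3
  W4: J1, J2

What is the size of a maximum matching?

Unit-capacity flow: source→left, listed edges, right→sink; max matching = max flow.
Augmenting path W1→J4 (+1); matched 1.
Augmenting path W2→J3 (+1); matched 2.
Augmenting path W4→J1 (+1); matched 3.
No augmenting path remains; maximum matching = 3.
König certificate: {W1, W4, J3} is a vertex cover of size 3 (every listed pair touches it), so no matching can be larger.

3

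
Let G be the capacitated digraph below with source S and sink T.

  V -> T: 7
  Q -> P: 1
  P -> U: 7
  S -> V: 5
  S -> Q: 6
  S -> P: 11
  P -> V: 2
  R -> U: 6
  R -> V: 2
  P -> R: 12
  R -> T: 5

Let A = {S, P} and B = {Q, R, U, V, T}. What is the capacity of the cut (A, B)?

32

Edges leaving {S, P}: S→Q (6), S→V (5), P→R (12), P→U (7), P→V (2).
Cut capacity = 6 + 5 + 12 + 7 + 2 = 32.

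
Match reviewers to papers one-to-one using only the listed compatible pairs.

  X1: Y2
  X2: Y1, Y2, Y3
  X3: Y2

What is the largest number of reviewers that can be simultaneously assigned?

2

Unit-capacity flow: source→left, listed edges, right→sink; max matching = max flow.
Augmenting path X1→Y2 (+1); matched 1.
Augmenting path X2→Y1 (+1); matched 2.
No augmenting path remains; maximum matching = 2.
König certificate: {X2, Y2} is a vertex cover of size 2 (every listed pair touches it), so no matching can be larger.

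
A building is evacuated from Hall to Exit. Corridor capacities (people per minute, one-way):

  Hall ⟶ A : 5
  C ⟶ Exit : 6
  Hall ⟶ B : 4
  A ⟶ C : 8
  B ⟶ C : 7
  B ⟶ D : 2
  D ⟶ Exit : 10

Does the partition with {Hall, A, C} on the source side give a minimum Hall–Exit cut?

Given cut capacity: 4 + 6 = 10.
Augment Hall→A→C→Exit: bottleneck 5, flow now 5.
Augment Hall→B→C→Exit: bottleneck 1, flow now 6.
Augment Hall→B→D→Exit: bottleneck 2, flow now 8.
No augmenting path remains; maximum flow = 8.
In the residual graph, reachable from Hall: {Hall, A, B, C}.
Min-cut edges: B→D (2), C→Exit (6); capacity 2 + 6 = 8.
Cut capacity 10 exceeds the max flow 8, so it is not minimum.

No — its capacity is 10, but the minimum cut has capacity 8.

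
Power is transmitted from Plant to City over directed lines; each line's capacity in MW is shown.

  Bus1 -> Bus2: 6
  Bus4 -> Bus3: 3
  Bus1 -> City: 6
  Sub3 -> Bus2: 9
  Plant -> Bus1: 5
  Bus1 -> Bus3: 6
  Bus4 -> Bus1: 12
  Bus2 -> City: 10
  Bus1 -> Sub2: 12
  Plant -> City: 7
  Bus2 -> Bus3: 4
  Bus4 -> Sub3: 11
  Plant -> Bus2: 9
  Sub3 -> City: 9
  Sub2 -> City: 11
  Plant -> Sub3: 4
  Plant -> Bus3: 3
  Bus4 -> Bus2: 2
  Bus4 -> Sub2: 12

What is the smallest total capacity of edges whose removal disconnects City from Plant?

Augment Plant→City: bottleneck 7, flow now 7.
Augment Plant→Bus1→City: bottleneck 5, flow now 12.
Augment Plant→Sub3→City: bottleneck 4, flow now 16.
Augment Plant→Bus2→City: bottleneck 9, flow now 25.
No augmenting path remains; maximum flow = 25.
By max-flow min-cut, the minimum cut capacity equals the max flow.
In the residual graph, reachable from Plant: {Plant, Bus3}.
Min-cut edges: Plant→Bus1 (5), Plant→Sub3 (4), Plant→Bus2 (9), Plant→City (7); capacity 5 + 4 + 9 + 7 = 25.

25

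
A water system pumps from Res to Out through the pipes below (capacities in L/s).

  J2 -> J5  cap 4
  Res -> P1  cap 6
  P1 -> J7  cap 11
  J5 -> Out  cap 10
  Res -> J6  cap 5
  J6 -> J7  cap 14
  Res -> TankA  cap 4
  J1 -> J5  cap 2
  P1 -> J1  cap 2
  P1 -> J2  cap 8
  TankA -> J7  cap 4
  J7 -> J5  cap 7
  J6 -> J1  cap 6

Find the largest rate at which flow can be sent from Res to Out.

10

Augment Res→J6→J7→J5→Out: bottleneck 5, flow now 5.
Augment Res→TankA→J7→J5→Out: bottleneck 2, flow now 7.
Augment Res→P1→J1→J5→Out: bottleneck 2, flow now 9.
Augment Res→P1→J2→J5→Out: bottleneck 1, flow now 10.
No augmenting path remains; maximum flow = 10.
In the residual graph, reachable from Res: {Res, J6, TankA, P1, J7, J1, J2, J5}.
Min-cut edges: J5→Out (10); capacity 10 = 10.
This cut is saturated, so no flow can exceed 10.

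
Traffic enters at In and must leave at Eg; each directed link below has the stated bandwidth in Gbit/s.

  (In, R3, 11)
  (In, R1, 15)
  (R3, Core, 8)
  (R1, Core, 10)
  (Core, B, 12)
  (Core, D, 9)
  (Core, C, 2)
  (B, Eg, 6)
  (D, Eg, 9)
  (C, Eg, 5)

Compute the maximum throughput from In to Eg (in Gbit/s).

17

Augment In→R3→Core→B→Eg: bottleneck 6, flow now 6.
Augment In→R3→Core→D→Eg: bottleneck 2, flow now 8.
Augment In→R1→Core→D→Eg: bottleneck 7, flow now 15.
Augment In→R1→Core→C→Eg: bottleneck 2, flow now 17.
No augmenting path remains; maximum flow = 17.
In the residual graph, reachable from In: {In, R3, R1, Core, B}.
Min-cut edges: Core→D (9), Core→C (2), B→Eg (6); capacity 9 + 2 + 6 = 17.
This cut is saturated, so no flow can exceed 17.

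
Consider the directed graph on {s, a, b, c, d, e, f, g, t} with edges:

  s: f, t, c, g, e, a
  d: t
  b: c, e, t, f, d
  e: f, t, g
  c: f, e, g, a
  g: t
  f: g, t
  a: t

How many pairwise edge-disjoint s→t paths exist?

Assign every edge capacity 1; by Menger, the answer equals the max flow.
Path s→t (+1); total 1.
Path s→a→t (+1); total 2.
Path s→e→t (+1); total 3.
Path s→f→t (+1); total 4.
Path s→g→t (+1); total 5.
No residual s→t path; max flow = 5.
Certifying cut of size 5: {a→t, e→t, f→t, g→t, s→t}.

5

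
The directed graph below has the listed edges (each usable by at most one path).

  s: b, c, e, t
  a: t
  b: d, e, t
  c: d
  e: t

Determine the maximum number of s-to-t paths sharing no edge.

Assign every edge capacity 1; by Menger, the answer equals the max flow.
Path s→t (+1); total 1.
Path s→b→t (+1); total 2.
Path s→e→t (+1); total 3.
No residual s→t path; max flow = 3.
Certifying cut of size 3: {s→b, s→e, s→t}.

3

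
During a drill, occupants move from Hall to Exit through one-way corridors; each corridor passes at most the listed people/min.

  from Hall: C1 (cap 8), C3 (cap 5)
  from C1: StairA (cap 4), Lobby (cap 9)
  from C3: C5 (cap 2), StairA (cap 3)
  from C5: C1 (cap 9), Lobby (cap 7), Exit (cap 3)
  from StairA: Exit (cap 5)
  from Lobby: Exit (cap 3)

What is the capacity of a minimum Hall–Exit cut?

Augment Hall→C1→StairA→Exit: bottleneck 4, flow now 4.
Augment Hall→C1→Lobby→Exit: bottleneck 3, flow now 7.
Augment Hall→C3→C5→Exit: bottleneck 2, flow now 9.
Augment Hall→C3→StairA→Exit: bottleneck 1, flow now 10.
No augmenting path remains; maximum flow = 10.
By max-flow min-cut, the minimum cut capacity equals the max flow.
In the residual graph, reachable from Hall: {Hall, C1, C3, StairA, Lobby}.
Min-cut edges: C3→C5 (2), StairA→Exit (5), Lobby→Exit (3); capacity 2 + 5 + 3 = 10.

10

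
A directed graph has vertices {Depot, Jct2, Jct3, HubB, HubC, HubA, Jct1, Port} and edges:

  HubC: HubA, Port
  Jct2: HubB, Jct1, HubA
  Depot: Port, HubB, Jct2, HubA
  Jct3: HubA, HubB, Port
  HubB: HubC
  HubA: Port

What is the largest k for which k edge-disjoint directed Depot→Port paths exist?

Assign every edge capacity 1; by Menger, the answer equals the max flow.
Path Depot→Port (+1); total 1.
Path Depot→HubA→Port (+1); total 2.
Path Depot→HubB→HubC→Port (+1); total 3.
No residual Depot→Port path; max flow = 3.
Certifying cut of size 3: {Depot→Port, HubA→Port, HubB→HubC}.

3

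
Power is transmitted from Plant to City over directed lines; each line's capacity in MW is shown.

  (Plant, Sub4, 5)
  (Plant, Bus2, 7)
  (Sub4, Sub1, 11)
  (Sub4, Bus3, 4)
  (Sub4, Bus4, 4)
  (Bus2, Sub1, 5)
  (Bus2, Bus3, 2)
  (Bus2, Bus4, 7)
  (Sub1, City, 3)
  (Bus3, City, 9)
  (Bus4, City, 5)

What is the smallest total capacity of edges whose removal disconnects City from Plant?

12

Augment Plant→Sub4→Sub1→City: bottleneck 3, flow now 3.
Augment Plant→Sub4→Bus3→City: bottleneck 2, flow now 5.
Augment Plant→Bus2→Bus3→City: bottleneck 2, flow now 7.
Augment Plant→Bus2→Bus4→City: bottleneck 5, flow now 12.
No augmenting path remains; maximum flow = 12.
By max-flow min-cut, the minimum cut capacity equals the max flow.
In the residual graph, reachable from Plant: {Plant}.
Min-cut edges: Plant→Sub4 (5), Plant→Bus2 (7); capacity 5 + 7 = 12.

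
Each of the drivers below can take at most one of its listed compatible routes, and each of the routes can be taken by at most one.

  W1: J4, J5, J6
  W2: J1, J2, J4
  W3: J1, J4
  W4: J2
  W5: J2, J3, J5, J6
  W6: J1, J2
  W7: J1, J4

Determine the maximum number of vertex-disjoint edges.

5

Unit-capacity flow: source→left, listed edges, right→sink; max matching = max flow.
Augmenting path W1→J4 (+1); matched 1.
Augmenting path W2→J1 (+1); matched 2.
Augmenting path W4→J2 (+1); matched 3.
Augmenting path W5→J3 (+1); matched 4.
Augmenting path W3→J4→W1→J5 (+1); matched 5.
No augmenting path remains; maximum matching = 5.
König certificate: {W1, W5, J1, J2, J4} is a vertex cover of size 5 (every listed pair touches it), so no matching can be larger.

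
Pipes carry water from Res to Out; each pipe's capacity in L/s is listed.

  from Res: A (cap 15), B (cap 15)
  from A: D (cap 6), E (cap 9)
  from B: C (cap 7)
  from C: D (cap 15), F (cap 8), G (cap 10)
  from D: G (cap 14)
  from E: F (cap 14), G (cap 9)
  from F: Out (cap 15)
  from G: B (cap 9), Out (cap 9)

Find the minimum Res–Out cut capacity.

22

Augment Res→A→D→G→Out: bottleneck 6, flow now 6.
Augment Res→A→E→F→Out: bottleneck 9, flow now 15.
Augment Res→B→C→F→Out: bottleneck 6, flow now 21.
Augment Res→B→C→G→Out: bottleneck 1, flow now 22.
No augmenting path remains; maximum flow = 22.
By max-flow min-cut, the minimum cut capacity equals the max flow.
In the residual graph, reachable from Res: {Res, B}.
Min-cut edges: Res→A (15), B→C (7); capacity 15 + 7 = 22.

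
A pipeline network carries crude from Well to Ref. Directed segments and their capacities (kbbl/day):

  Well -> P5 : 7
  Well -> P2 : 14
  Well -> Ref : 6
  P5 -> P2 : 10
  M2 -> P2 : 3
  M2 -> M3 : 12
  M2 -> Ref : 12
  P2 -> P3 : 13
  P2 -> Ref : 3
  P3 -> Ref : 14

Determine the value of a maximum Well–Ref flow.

Augment Well→Ref: bottleneck 6, flow now 6.
Augment Well→P2→Ref: bottleneck 3, flow now 9.
Augment Well→P2→P3→Ref: bottleneck 11, flow now 20.
Augment Well→P5→P2→P3→Ref: bottleneck 2, flow now 22.
No augmenting path remains; maximum flow = 22.
In the residual graph, reachable from Well: {Well, P5, P2}.
Min-cut edges: Well→Ref (6), P2→P3 (13), P2→Ref (3); capacity 6 + 13 + 3 = 22.
This cut is saturated, so no flow can exceed 22.

22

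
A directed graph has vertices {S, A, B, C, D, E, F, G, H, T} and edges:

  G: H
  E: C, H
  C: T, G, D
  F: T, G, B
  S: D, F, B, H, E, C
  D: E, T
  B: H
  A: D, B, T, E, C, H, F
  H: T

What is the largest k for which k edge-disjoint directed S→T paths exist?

4

Assign every edge capacity 1; by Menger, the answer equals the max flow.
Path S→C→T (+1); total 1.
Path S→D→T (+1); total 2.
Path S→F→T (+1); total 3.
Path S→H→T (+1); total 4.
No residual S→T path; max flow = 4.
Certifying cut of size 4: {C→T, D→T, H→T, S→F}.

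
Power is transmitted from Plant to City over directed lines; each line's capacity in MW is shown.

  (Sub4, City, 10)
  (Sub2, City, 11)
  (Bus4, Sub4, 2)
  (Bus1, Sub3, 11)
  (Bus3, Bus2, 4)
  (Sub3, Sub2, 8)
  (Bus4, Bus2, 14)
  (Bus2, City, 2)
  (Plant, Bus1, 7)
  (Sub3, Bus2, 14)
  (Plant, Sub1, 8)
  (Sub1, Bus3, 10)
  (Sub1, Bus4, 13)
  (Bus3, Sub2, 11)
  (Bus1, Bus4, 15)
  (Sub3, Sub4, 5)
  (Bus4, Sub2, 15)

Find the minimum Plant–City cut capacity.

Augment Plant→Sub1→Bus3→Bus2→City: bottleneck 2, flow now 2.
Augment Plant→Sub1→Bus3→Sub2→City: bottleneck 6, flow now 8.
Augment Plant→Bus1→Sub3→Sub4→City: bottleneck 5, flow now 13.
Augment Plant→Bus1→Sub3→Sub2→City: bottleneck 2, flow now 15.
No augmenting path remains; maximum flow = 15.
By max-flow min-cut, the minimum cut capacity equals the max flow.
In the residual graph, reachable from Plant: {Plant}.
Min-cut edges: Plant→Sub1 (8), Plant→Bus1 (7); capacity 8 + 7 = 15.

15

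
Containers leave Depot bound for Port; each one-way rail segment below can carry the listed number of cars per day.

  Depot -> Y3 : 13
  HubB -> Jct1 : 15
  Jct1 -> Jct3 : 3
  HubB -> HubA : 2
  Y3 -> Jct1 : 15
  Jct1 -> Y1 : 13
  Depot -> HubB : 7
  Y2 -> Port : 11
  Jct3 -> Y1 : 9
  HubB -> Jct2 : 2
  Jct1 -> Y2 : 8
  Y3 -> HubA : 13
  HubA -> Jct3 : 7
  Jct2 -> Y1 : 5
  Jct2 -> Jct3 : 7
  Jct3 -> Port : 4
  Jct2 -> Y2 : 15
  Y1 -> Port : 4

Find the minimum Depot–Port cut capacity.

Augment Depot→Y3→HubA→Jct3→Port: bottleneck 4, flow now 4.
Augment Depot→Y3→Jct1→Y1→Port: bottleneck 4, flow now 8.
Augment Depot→Y3→Jct1→Y2→Port: bottleneck 5, flow now 13.
Augment Depot→HubB→Jct2→Y2→Port: bottleneck 2, flow now 15.
Augment Depot→HubB→Jct1→Y2→Port: bottleneck 3, flow now 18.
No augmenting path remains; maximum flow = 18.
By max-flow min-cut, the minimum cut capacity equals the max flow.
In the residual graph, reachable from Depot: {Depot, Y3, HubB, HubA, Jct1, Jct3, Y1}.
Min-cut edges: HubB→Jct2 (2), Jct1→Y2 (8), Jct3→Port (4), Y1→Port (4); capacity 2 + 8 + 4 + 4 = 18.

18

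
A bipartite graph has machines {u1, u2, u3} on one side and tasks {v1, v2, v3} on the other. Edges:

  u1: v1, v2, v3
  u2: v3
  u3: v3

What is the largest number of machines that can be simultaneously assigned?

Unit-capacity flow: source→left, listed edges, right→sink; max matching = max flow.
Augmenting path u1→v1 (+1); matched 1.
Augmenting path u2→v3 (+1); matched 2.
No augmenting path remains; maximum matching = 2.
König certificate: {u1, v3} is a vertex cover of size 2 (every listed pair touches it), so no matching can be larger.

2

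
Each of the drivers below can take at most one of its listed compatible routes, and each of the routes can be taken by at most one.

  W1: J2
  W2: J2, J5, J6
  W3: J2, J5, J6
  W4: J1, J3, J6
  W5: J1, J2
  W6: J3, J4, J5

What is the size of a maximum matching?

Unit-capacity flow: source→left, listed edges, right→sink; max matching = max flow.
Augmenting path W1→J2 (+1); matched 1.
Augmenting path W2→J5 (+1); matched 2.
Augmenting path W3→J6 (+1); matched 3.
Augmenting path W4→J1 (+1); matched 4.
Augmenting path W6→J3 (+1); matched 5.
Augmenting path W5→J1→W4→J3→W6→J4 (+1); matched 6.
No augmenting path remains; maximum matching = 6.
König certificate: {W1, W2, W3, W4, W5, W6} is a vertex cover of size 6 (every listed pair touches it), so no matching can be larger.

6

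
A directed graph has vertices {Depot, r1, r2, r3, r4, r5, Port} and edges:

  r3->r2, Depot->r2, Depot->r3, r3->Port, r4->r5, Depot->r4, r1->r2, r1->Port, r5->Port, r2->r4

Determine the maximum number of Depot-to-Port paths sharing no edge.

Assign every edge capacity 1; by Menger, the answer equals the max flow.
Path Depot→r3→Port (+1); total 1.
Path Depot→r4→r5→Port (+1); total 2.
No residual Depot→Port path; max flow = 2.
Certifying cut of size 2: {Depot→r3, r4→r5}.

2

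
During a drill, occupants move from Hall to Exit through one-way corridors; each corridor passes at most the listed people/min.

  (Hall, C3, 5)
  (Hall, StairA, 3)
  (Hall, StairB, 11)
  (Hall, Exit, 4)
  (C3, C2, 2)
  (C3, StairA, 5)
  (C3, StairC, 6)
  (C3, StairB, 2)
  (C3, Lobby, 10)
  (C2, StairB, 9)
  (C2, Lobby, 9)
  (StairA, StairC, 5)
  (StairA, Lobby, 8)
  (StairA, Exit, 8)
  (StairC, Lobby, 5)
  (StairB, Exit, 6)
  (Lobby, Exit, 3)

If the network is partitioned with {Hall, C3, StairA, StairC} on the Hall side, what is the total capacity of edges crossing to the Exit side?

Edges leaving {Hall, C3, StairA, StairC}: Hall→StairB (11), Hall→Exit (4), C3→C2 (2), C3→StairB (2), C3→Lobby (10), StairA→Lobby (8), StairA→Exit (8), StairC→Lobby (5).
Cut capacity = 11 + 4 + 2 + 2 + 10 + 8 + 8 + 5 = 50.

50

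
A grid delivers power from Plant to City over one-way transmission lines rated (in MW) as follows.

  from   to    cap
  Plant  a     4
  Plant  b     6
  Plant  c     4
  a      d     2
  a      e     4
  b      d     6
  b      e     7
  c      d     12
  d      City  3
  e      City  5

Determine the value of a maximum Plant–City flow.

8

Augment Plant→a→d→City: bottleneck 2, flow now 2.
Augment Plant→a→e→City: bottleneck 2, flow now 4.
Augment Plant→b→d→City: bottleneck 1, flow now 5.
Augment Plant→b→e→City: bottleneck 3, flow now 8.
No augmenting path remains; maximum flow = 8.
In the residual graph, reachable from Plant: {Plant, a, b, c, d, e}.
Min-cut edges: d→City (3), e→City (5); capacity 3 + 5 = 8.
This cut is saturated, so no flow can exceed 8.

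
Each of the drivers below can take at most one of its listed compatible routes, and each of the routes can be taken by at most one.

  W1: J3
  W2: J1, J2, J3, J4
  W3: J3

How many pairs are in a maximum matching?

Unit-capacity flow: source→left, listed edges, right→sink; max matching = max flow.
Augmenting path W1→J3 (+1); matched 1.
Augmenting path W2→J1 (+1); matched 2.
No augmenting path remains; maximum matching = 2.
König certificate: {W2, J3} is a vertex cover of size 2 (every listed pair touches it), so no matching can be larger.

2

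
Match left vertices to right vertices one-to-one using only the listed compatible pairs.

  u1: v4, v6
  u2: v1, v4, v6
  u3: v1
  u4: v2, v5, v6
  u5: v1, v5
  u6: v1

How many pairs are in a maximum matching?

Unit-capacity flow: source→left, listed edges, right→sink; max matching = max flow.
Augmenting path u1→v4 (+1); matched 1.
Augmenting path u2→v1 (+1); matched 2.
Augmenting path u4→v2 (+1); matched 3.
Augmenting path u5→v5 (+1); matched 4.
Augmenting path u3→v1→u2→v6 (+1); matched 5.
No augmenting path remains; maximum matching = 5.
König certificate: {u1, u2, u4, u5, v1} is a vertex cover of size 5 (every listed pair touches it), so no matching can be larger.

5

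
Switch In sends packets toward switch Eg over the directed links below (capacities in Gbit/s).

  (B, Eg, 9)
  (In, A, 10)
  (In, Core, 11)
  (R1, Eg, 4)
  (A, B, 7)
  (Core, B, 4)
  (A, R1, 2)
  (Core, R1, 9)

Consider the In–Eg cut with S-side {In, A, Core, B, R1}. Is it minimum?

Given cut capacity: 9 + 4 = 13.
Augment In→A→B→Eg: bottleneck 7, flow now 7.
Augment In→A→R1→Eg: bottleneck 2, flow now 9.
Augment In→Core→B→Eg: bottleneck 2, flow now 11.
Augment In→Core→R1→Eg: bottleneck 2, flow now 13.
No augmenting path remains; maximum flow = 13.
Cut capacity 13 equals the max flow, so it is a minimum cut.

Yes — it is a minimum cut (capacity 13).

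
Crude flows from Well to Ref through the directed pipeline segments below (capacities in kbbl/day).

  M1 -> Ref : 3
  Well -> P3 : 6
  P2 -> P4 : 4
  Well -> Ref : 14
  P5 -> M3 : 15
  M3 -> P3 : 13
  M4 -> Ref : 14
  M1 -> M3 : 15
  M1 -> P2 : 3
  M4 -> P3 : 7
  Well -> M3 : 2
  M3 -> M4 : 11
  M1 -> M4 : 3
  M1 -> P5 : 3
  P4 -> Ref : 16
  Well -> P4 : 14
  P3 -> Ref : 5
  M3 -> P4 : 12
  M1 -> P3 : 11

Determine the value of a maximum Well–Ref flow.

35

Augment Well→Ref: bottleneck 14, flow now 14.
Augment Well→P3→Ref: bottleneck 5, flow now 19.
Augment Well→P4→Ref: bottleneck 14, flow now 33.
Augment Well→M3→M4→Ref: bottleneck 2, flow now 35.
No augmenting path remains; maximum flow = 35.
In the residual graph, reachable from Well: {Well, P3}.
Min-cut edges: Well→M3 (2), Well→P4 (14), Well→Ref (14), P3→Ref (5); capacity 2 + 14 + 14 + 5 = 35.
This cut is saturated, so no flow can exceed 35.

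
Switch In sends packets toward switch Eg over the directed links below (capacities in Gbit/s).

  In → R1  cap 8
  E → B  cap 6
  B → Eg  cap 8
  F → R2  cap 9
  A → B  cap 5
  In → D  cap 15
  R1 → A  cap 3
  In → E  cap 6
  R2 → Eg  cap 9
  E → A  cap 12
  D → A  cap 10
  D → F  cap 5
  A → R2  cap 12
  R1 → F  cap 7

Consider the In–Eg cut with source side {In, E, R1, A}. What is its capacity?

45

Edges leaving {In, E, R1, A}: In→D (15), E→B (6), R1→F (7), A→B (5), A→R2 (12).
Cut capacity = 15 + 6 + 7 + 5 + 12 = 45.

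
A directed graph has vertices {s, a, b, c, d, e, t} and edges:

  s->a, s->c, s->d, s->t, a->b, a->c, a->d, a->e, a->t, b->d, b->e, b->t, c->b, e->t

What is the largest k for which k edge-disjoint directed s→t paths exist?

3

Assign every edge capacity 1; by Menger, the answer equals the max flow.
Path s→t (+1); total 1.
Path s→a→t (+1); total 2.
Path s→c→b→t (+1); total 3.
No residual s→t path; max flow = 3.
Certifying cut of size 3: {s→a, s→c, s→t}.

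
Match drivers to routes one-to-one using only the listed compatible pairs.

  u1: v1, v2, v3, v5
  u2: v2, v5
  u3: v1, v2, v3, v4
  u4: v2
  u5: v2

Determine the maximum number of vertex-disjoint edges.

Unit-capacity flow: source→left, listed edges, right→sink; max matching = max flow.
Augmenting path u1→v1 (+1); matched 1.
Augmenting path u2→v2 (+1); matched 2.
Augmenting path u3→v3 (+1); matched 3.
Augmenting path u4→v2→u2→v5 (+1); matched 4.
No augmenting path remains; maximum matching = 4.
König certificate: {u1, u2, u3, v2} is a vertex cover of size 4 (every listed pair touches it), so no matching can be larger.

4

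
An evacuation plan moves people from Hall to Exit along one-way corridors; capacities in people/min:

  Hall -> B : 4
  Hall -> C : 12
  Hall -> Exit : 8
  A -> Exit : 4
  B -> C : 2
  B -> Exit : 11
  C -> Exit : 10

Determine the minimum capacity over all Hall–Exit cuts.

Augment Hall→Exit: bottleneck 8, flow now 8.
Augment Hall→B→Exit: bottleneck 4, flow now 12.
Augment Hall→C→Exit: bottleneck 10, flow now 22.
No augmenting path remains; maximum flow = 22.
By max-flow min-cut, the minimum cut capacity equals the max flow.
In the residual graph, reachable from Hall: {Hall, C}.
Min-cut edges: Hall→B (4), Hall→Exit (8), C→Exit (10); capacity 4 + 8 + 10 = 22.

22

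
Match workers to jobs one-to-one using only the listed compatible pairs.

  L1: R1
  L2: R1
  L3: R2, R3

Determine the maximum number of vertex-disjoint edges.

Unit-capacity flow: source→left, listed edges, right→sink; max matching = max flow.
Augmenting path L1→R1 (+1); matched 1.
Augmenting path L3→R2 (+1); matched 2.
No augmenting path remains; maximum matching = 2.
König certificate: {L3, R1} is a vertex cover of size 2 (every listed pair touches it), so no matching can be larger.

2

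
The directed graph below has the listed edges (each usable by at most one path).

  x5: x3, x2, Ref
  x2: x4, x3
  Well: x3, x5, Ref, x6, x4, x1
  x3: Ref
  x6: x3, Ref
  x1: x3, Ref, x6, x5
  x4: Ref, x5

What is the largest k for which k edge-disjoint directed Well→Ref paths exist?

Assign every edge capacity 1; by Menger, the answer equals the max flow.
Path Well→Ref (+1); total 1.
Path Well→x1→Ref (+1); total 2.
Path Well→x3→Ref (+1); total 3.
Path Well→x4→Ref (+1); total 4.
Path Well→x5→Ref (+1); total 5.
Path Well→x6→Ref (+1); total 6.
No residual Well→Ref path; max flow = 6.
Certifying cut of size 6: {Well→Ref, Well→x1, Well→x3, Well→x4, Well→x5, Well→x6}.

6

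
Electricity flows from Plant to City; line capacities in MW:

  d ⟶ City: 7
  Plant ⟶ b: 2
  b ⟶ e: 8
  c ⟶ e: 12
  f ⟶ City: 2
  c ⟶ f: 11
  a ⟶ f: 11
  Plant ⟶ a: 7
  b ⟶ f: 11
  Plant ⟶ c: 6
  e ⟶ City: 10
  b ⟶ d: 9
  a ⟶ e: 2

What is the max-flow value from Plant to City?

12

Augment Plant→a→e→City: bottleneck 2, flow now 2.
Augment Plant→a→f→City: bottleneck 2, flow now 4.
Augment Plant→b→d→City: bottleneck 2, flow now 6.
Augment Plant→c→e→City: bottleneck 6, flow now 12.
No augmenting path remains; maximum flow = 12.
In the residual graph, reachable from Plant: {Plant, a, f}.
Min-cut edges: Plant→b (2), Plant→c (6), a→e (2), f→City (2); capacity 2 + 6 + 2 + 2 = 12.
This cut is saturated, so no flow can exceed 12.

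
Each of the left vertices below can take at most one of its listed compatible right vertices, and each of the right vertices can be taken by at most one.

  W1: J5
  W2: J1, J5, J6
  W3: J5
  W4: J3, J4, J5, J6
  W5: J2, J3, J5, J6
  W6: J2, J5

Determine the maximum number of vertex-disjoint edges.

5

Unit-capacity flow: source→left, listed edges, right→sink; max matching = max flow.
Augmenting path W1→J5 (+1); matched 1.
Augmenting path W2→J1 (+1); matched 2.
Augmenting path W4→J3 (+1); matched 3.
Augmenting path W5→J2 (+1); matched 4.
Augmenting path W6→J2→W5→J6 (+1); matched 5.
No augmenting path remains; maximum matching = 5.
König certificate: {W2, W4, W5, W6, J5} is a vertex cover of size 5 (every listed pair touches it), so no matching can be larger.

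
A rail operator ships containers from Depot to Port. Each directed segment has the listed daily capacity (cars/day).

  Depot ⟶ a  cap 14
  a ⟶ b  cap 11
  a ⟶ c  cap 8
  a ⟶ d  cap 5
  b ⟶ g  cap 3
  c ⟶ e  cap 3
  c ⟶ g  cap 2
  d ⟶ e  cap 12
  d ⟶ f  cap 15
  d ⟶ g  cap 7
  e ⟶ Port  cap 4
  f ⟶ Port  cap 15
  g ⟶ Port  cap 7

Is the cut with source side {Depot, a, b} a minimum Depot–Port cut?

No — its capacity is 16, but the minimum cut has capacity 13.

Given cut capacity: 8 + 5 + 3 = 16.
Augment Depot→a→b→g→Port: bottleneck 3, flow now 3.
Augment Depot→a→c→e→Port: bottleneck 3, flow now 6.
Augment Depot→a→c→g→Port: bottleneck 2, flow now 8.
Augment Depot→a→d→e→Port: bottleneck 1, flow now 9.
Augment Depot→a→d→f→Port: bottleneck 4, flow now 13.
No augmenting path remains; maximum flow = 13.
In the residual graph, reachable from Depot: {Depot, a, b, c}.
Min-cut edges: a→d (5), b→g (3), c→e (3), c→g (2); capacity 5 + 3 + 3 + 2 = 13.
Cut capacity 16 exceeds the max flow 13, so it is not minimum.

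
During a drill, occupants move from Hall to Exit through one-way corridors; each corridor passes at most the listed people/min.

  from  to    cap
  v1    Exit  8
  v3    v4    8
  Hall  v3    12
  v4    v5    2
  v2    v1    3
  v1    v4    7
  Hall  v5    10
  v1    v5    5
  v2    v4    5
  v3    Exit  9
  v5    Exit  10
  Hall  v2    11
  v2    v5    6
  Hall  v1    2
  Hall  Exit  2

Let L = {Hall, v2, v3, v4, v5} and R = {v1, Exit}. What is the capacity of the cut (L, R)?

Edges leaving {Hall, v2, v3, v4, v5}: Hall→v1 (2), Hall→Exit (2), v2→v1 (3), v3→Exit (9), v5→Exit (10).
Cut capacity = 2 + 2 + 3 + 9 + 10 = 26.

26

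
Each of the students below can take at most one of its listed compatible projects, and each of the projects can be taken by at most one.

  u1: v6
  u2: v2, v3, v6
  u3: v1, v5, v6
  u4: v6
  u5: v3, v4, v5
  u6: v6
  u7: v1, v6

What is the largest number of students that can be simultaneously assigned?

Unit-capacity flow: source→left, listed edges, right→sink; max matching = max flow.
Augmenting path u1→v6 (+1); matched 1.
Augmenting path u2→v2 (+1); matched 2.
Augmenting path u3→v1 (+1); matched 3.
Augmenting path u5→v3 (+1); matched 4.
Augmenting path u7→v1→u3→v5 (+1); matched 5.
No augmenting path remains; maximum matching = 5.
König certificate: {u2, u3, u5, u7, v6} is a vertex cover of size 5 (every listed pair touches it), so no matching can be larger.

5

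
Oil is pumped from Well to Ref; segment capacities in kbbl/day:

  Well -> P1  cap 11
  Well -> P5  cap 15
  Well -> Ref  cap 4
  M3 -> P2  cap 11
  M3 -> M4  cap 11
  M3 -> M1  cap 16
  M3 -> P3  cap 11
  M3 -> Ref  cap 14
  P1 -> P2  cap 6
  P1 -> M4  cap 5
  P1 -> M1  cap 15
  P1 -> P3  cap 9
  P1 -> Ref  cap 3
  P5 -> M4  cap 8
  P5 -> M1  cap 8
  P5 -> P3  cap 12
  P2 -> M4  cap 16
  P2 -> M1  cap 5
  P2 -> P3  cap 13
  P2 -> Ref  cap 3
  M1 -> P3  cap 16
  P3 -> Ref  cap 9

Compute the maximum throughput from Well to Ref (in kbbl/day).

Augment Well→Ref: bottleneck 4, flow now 4.
Augment Well→P1→Ref: bottleneck 3, flow now 7.
Augment Well→P1→P2→Ref: bottleneck 3, flow now 10.
Augment Well→P1→P3→Ref: bottleneck 5, flow now 15.
Augment Well→P5→P3→Ref: bottleneck 4, flow now 19.
No augmenting path remains; maximum flow = 19.
In the residual graph, reachable from Well: {Well, P1, P5, P2, M4, M1, P3}.
Min-cut edges: Well→Ref (4), P1→Ref (3), P2→Ref (3), P3→Ref (9); capacity 4 + 3 + 3 + 9 = 19.
This cut is saturated, so no flow can exceed 19.

19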